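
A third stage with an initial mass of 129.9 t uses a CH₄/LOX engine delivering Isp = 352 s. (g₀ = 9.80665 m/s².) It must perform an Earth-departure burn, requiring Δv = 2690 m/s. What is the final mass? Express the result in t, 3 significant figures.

v_e = Isp · g₀ = 352 × 9.80665 = 3451.9 m/s.
Using Δv = v_e ln(m₀/m_f): m₀/m_f = exp(Δv / v_e) = exp(2690 / 3451.9) = exp(0.7793) = 2.1799.
m_f = m₀ / 2.1799 = 129.9 / 2.1799 = 59.5899 t.

final mass ≈ 59.6 t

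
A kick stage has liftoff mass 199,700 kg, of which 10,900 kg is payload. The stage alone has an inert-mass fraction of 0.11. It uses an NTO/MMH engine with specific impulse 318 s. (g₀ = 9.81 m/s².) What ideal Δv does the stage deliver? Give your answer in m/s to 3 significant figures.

Stage wet mass = m₀ − payload = 199,700 − 10,900 = 188,800 kg.
Stage dry mass = ε × stage wet mass = 0.11 × 188,800 = 20,768 kg.
Burnout mass m_f = stage dry + payload = 20,768 + 10,900 = 31,668 kg.
v_e = Isp · g₀ = 318 × 9.81 = 3119.6 m/s.
From the ideal rocket equation, Δv = v_e · ln(199,700/31,668) = 3119.6 × ln(6.306) = 3119.6 × 1.8415 ≈ 5745 m/s.

Δv ≈ 5740 m/s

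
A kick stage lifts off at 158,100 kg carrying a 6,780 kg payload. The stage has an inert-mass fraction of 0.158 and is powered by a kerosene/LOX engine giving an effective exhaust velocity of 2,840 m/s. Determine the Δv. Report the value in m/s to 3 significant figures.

Stage wet mass = m₀ − payload = 158,100 − 6,780 = 151,320 kg.
Stage dry mass = ε × stage wet mass = 0.158 × 151,320 = 23,908.6 kg.
Burnout mass m_f = stage dry + payload = 23,908.6 + 6,780 = 30,688.6 kg.
Δv = v_e · ln(158,100/30,688.6) = 2840.0 × ln(5.152) = 2840.0 × 1.6393 ≈ 4656 m/s.

Δv ≈ 4660 m/s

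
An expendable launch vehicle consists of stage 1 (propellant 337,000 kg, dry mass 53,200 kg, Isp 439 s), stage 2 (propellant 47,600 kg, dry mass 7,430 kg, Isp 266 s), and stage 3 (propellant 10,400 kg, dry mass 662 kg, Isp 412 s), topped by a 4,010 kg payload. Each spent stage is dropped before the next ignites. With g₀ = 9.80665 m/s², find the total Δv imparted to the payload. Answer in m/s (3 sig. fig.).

Ignition mass of stage 1 = 337,000+53,200 + 47,600+7,430 + 10,400+662 + 4,010 = 460,302 kg.
Stage 1: m₀ = 460,302 kg, m_f = 460,302 − 337,000 = 123,302 kg; Δv = 439×9.80665×ln(3.733) = 4305.1×1.3172 ≈ 5671 m/s.
Stage 2: m₀ = 70,102 kg, m_f = 70,102 − 47,600 = 22,502 kg; Δv = 266×9.80665×ln(3.115) = 2608.6×1.1363 ≈ 2964 m/s.
Stage 3: m₀ = 15,072 kg, m_f = 15,072 − 10,400 = 4,672 kg; Δv = 412×9.80665×ln(3.226) = 4040.3×1.1713 ≈ 4732 m/s.
Total Δv = 5671 + 2964 + 4732 = 13367 m/s.

Δv ≈ 13400 m/s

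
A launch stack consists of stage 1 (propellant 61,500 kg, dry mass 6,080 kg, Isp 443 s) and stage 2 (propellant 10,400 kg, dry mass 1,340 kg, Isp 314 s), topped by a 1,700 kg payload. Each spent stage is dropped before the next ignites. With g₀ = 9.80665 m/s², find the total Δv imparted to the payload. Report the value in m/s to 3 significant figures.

Ignition mass of stage 1 = 61,500+6,080 + 10,400+1,340 + 1,700 = 81,020 kg.
Stage 1: m₀ = 81,020 kg, m_f = 81,020 − 61,500 = 19,520 kg; Δv = 443×9.80665×ln(4.151) = 4344.3×1.4233 ≈ 6183 m/s.
Stage 2: m₀ = 13,440 kg, m_f = 13,440 − 10,400 = 3,040 kg; Δv = 314×9.80665×ln(4.421) = 3079.3×1.4864 ≈ 4577 m/s.
Total Δv = 6183 + 4577 = 10760 m/s.

Δv ≈ 10800 m/s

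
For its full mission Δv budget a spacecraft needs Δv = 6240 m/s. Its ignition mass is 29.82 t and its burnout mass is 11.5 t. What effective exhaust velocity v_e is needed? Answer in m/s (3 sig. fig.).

ln(m₀/m_f) = ln(29820/11500) = ln(2.593) = 0.9528.
From the ideal rocket equation, v_e = Δv / ln(m₀/m_f) = 6240 / 0.9528 = 6548.9 m/s.

v_e ≈ 6550 m/s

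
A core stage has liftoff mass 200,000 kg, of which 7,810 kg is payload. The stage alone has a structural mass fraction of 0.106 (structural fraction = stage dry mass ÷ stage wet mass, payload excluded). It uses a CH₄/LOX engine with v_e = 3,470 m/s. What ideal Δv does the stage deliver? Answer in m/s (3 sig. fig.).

Stage wet mass = m₀ − payload = 200,000 − 7,810 = 192,190 kg.
Stage dry mass = ε × stage wet mass = 0.106 × 192,190 = 20,372.1 kg.
Burnout mass m_f = stage dry + payload = 20,372.1 + 7,810 = 28,182.1 kg.
From the ideal rocket equation, Δv = v_e · ln(200,000/28,182.1) = 3470.0 × ln(7.097) = 3470.0 × 1.9596 ≈ 6800 m/s.

Δv ≈ 6800 m/s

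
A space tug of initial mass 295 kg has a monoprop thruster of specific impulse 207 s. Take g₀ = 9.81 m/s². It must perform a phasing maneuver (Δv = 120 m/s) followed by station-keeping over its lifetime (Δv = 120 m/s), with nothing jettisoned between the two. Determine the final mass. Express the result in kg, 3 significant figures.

v_e = Isp · g₀ = 207 × 9.81 = 2030.7 m/s.
After the first burn: m = 295 × exp(−120/2030.7) = 295 × 0.94262 = 278.073 kg.
After the second burn: m = 278.073 × exp(−120/2030.7) = 278.073 × 0.94262 = 262.117 kg.

final mass ≈ 262 kg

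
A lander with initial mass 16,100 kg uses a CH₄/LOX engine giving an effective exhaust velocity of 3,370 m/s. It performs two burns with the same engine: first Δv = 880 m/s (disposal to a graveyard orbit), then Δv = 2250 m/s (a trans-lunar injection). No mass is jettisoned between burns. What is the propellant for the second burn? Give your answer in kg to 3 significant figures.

propellant for the second burn ≈ 6040 kg

After the first burn: m = 16100 × exp(−880/3370.0) = 16100 × 0.77018 = 12,399.9 kg.
After the second burn: m = 12,399.9 × exp(−2250/3370.0) = 12,399.9 × 0.51291 = 6,360.03 kg.
Second-burn propellant = 12,399.9 − 6,360.03 = 6,039.87 kg.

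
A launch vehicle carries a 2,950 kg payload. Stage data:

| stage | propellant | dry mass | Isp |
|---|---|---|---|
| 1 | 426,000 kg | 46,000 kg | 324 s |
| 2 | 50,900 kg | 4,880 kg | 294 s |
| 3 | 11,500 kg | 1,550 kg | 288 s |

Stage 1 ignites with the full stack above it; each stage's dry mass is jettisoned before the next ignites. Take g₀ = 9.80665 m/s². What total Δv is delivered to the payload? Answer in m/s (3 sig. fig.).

Ignition mass of stage 1 = 426,000+46,000 + 50,900+4,880 + 11,500+1,550 + 2,950 = 543,780 kg.
Stage 1: m₀ = 543,780 kg, m_f = 543,780 − 426,000 = 117,780 kg; Δv = 324×9.80665×ln(4.617) = 3177.4×1.5297 ≈ 4860 m/s.
Stage 2: m₀ = 71,780 kg, m_f = 71,780 − 50,900 = 20,880 kg; Δv = 294×9.80665×ln(3.438) = 2883.2×1.2348 ≈ 3560 m/s.
Stage 3: m₀ = 16,000 kg, m_f = 16,000 − 11,500 = 4,500 kg; Δv = 288×9.80665×ln(3.556) = 2824.3×1.2685 ≈ 3583 m/s.
Total Δv = 4860 + 3560 + 3583 = 12003 m/s.

Δv ≈ 12000 m/s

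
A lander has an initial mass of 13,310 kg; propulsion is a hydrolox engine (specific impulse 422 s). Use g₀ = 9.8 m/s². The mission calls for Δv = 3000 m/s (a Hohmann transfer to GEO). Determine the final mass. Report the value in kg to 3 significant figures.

v_e = Isp · g₀ = 422 × 9.8 = 4135.6 m/s.
From the ideal rocket equation, m₀/m_f = exp(Δv / v_e) = exp(3000 / 4135.6) = exp(0.7254) = 2.0656.
m_f = m₀ / 2.0656 = 13,310 / 2.0656 = 6,443.65 kg.

final mass ≈ 6440 kg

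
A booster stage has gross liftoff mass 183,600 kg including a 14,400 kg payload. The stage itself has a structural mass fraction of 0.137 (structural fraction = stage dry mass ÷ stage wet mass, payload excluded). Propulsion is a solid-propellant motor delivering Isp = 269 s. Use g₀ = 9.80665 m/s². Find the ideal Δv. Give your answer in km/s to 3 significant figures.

Stage wet mass = m₀ − payload = 183,600 − 14,400 = 169,200 kg.
Stage dry mass = ε × stage wet mass = 0.137 × 169,200 = 23,180.4 kg.
Burnout mass m_f = stage dry + payload = 23,180.4 + 14,400 = 37,580.4 kg.
v_e = Isp · g₀ = 269 × 9.80665 = 2638.0 m/s.
Δv = v_e · ln(183,600/37,580.4) = 2638.0 × ln(4.886) = 2638.0 × 1.5863 ≈ 4185 m/s.

Δv ≈ 4.18 km/s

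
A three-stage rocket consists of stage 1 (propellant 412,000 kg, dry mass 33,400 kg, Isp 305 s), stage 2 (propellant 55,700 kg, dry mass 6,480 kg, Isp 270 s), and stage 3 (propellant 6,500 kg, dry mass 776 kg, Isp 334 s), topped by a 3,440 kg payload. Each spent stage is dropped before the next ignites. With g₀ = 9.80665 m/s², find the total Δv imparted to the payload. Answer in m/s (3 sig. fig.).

Δv ≈ 11600 m/s

Ignition mass of stage 1 = 412,000+33,400 + 55,700+6,480 + 6,500+776 + 3,440 = 518,296 kg.
Stage 1: m₀ = 518,296 kg, m_f = 518,296 − 412,000 = 106,296 kg; Δv = 305×9.80665×ln(4.876) = 2991.0×1.5843 ≈ 4739 m/s.
Stage 2: m₀ = 72,896 kg, m_f = 72,896 − 55,700 = 17,196 kg; Δv = 270×9.80665×ln(4.239) = 2647.8×1.4444 ≈ 3824 m/s.
Stage 3: m₀ = 10,716 kg, m_f = 10,716 − 6,500 = 4,216 kg; Δv = 334×9.80665×ln(2.542) = 3275.4×0.9329 ≈ 3055 m/s.
Total Δv = 4739 + 3824 + 3055 = 11618 m/s.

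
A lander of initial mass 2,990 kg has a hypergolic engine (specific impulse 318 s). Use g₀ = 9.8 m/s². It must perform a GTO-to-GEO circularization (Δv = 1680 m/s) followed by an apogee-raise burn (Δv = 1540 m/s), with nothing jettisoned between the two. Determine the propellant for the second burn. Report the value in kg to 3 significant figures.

v_e = Isp · g₀ = 318 × 9.8 = 3116.4 m/s.
After the first burn: m = 2990 × exp(−1680/3116.4) = 2990 × 0.58328 = 1,744.01 kg.
After the second burn: m = 1,744.01 × exp(−1540/3116.4) = 1,744.01 × 0.61008 = 1,063.99 kg.
Second-burn propellant = 1,744.01 − 1,063.99 = 680.02 kg.

propellant for the second burn ≈ 680 kg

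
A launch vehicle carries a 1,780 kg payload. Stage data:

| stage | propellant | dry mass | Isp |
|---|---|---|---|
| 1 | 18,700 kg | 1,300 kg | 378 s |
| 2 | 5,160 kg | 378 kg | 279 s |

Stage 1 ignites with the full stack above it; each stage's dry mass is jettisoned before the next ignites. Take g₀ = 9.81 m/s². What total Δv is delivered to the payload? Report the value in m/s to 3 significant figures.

Ignition mass of stage 1 = 18,700+1,300 + 5,160+378 + 1,780 = 27,318 kg.
Stage 1: m₀ = 27,318 kg, m_f = 27,318 − 18,700 = 8,618 kg; Δv = 378×9.81×ln(3.17) = 3708.2×1.1537 ≈ 4278 m/s.
Stage 2: m₀ = 7,318 kg, m_f = 7,318 − 5,160 = 2,158 kg; Δv = 279×9.81×ln(3.391) = 2737.0×1.2212 ≈ 3342 m/s.
Total Δv = 4278 + 3342 = 7620 m/s.

Δv ≈ 7620 m/s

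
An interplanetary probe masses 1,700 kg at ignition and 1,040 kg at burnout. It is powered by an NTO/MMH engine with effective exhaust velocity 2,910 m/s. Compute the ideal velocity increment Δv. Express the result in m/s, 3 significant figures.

From the ideal rocket equation, Δv = v_e · ln(m₀/m_f) = 2910.0 × ln(1.635) = 2910.0 × 0.4914 ≈ 1430.0 m/s.

Δv ≈ 1430 m/s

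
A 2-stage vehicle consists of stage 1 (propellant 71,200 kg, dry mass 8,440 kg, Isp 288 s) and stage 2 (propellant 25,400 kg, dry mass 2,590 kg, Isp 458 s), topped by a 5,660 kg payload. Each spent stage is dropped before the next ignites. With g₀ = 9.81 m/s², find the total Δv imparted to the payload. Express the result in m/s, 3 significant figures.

Δv ≈ 9110 m/s

Ignition mass of stage 1 = 71,200+8,440 + 25,400+2,590 + 5,660 = 113,290 kg.
Stage 1: m₀ = 113,290 kg, m_f = 113,290 − 71,200 = 42,090 kg; Δv = 288×9.81×ln(2.692) = 2825.3×0.9901 ≈ 2797 m/s.
Stage 2: m₀ = 33,650 kg, m_f = 33,650 − 25,400 = 8,250 kg; Δv = 458×9.81×ln(4.079) = 4493.0×1.4058 ≈ 6316 m/s.
Total Δv = 2797 + 6316 = 9113 m/s.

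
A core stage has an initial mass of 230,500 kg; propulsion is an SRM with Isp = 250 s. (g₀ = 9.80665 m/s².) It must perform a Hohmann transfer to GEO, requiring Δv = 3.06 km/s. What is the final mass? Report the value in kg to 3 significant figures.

final mass ≈ 66200 kg

v_e = Isp · g₀ = 250 × 9.80665 = 2451.7 m/s.
Rocket equation: m₀/m_f = exp(Δv / v_e) = exp(3060 / 2451.7) = exp(1.2481) = 3.4838.
m_f = m₀ / 3.4838 = 230,500 / 3.4838 = 66,163.4 kg.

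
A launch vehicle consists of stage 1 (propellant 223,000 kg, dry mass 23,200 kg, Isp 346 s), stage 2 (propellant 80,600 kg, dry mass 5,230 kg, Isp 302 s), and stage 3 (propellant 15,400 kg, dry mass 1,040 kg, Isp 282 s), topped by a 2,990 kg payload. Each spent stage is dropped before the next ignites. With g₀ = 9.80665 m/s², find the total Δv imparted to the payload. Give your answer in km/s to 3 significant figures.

Δv ≈ 12.1 km/s

Ignition mass of stage 1 = 223,000+23,200 + 80,600+5,230 + 15,400+1,040 + 2,990 = 351,460 kg.
Stage 1: m₀ = 351,460 kg, m_f = 351,460 − 223,000 = 128,460 kg; Δv = 346×9.80665×ln(2.736) = 3393.1×1.0065 ≈ 3415 m/s.
Stage 2: m₀ = 105,260 kg, m_f = 105,260 − 80,600 = 24,660 kg; Δv = 302×9.80665×ln(4.268) = 2961.6×1.4513 ≈ 4298 m/s.
Stage 3: m₀ = 19,430 kg, m_f = 19,430 − 15,400 = 4,030 kg; Δv = 282×9.80665×ln(4.821) = 2765.5×1.5731 ≈ 4350 m/s.
Total Δv = 3415 + 4298 + 4350 = 12063 m/s.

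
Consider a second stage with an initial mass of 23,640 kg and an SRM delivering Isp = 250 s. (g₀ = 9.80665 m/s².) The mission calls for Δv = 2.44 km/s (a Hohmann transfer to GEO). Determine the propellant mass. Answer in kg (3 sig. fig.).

v_e = Isp · g₀ = 250 × 9.80665 = 2451.7 m/s.
By the Tsiolkovsky rocket equation, m₀/m_f = exp(Δv / v_e) = exp(2440 / 2451.7) = exp(0.9952) = 2.7054.
m_f = 23,640 / 2.7054 = 8,738.08 kg, so propellant = m₀ − m_f = 23,640 − 8,738.08 = 14,901.92 kg.

propellant mass ≈ 14900 kg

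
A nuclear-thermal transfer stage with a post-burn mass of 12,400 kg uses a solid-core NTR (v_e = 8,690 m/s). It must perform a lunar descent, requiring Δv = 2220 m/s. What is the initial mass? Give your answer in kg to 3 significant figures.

initial mass ≈ 16000 kg

m₀/m_f = exp(Δv / v_e) = exp(2220 / 8690.0) = exp(0.2555) = 1.2911.
m₀ = m_f × 1.2911 = 12,400 × 1.2911 = 16,009.6 kg.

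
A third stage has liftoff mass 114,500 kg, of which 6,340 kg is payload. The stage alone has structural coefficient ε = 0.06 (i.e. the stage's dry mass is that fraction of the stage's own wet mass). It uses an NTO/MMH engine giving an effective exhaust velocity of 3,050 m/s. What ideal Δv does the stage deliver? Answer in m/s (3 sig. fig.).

Δv ≈ 6680 m/s

Stage wet mass = m₀ − payload = 114,500 − 6,340 = 108,160 kg.
Stage dry mass = ε × stage wet mass = 0.06 × 108,160 = 6,489.6 kg.
Burnout mass m_f = stage dry + payload = 6,489.6 + 6,340 = 12,829.6 kg.
Δv = v_e · ln(114,500/12,829.6) = 3050.0 × ln(8.925) = 3050.0 × 2.1888 ≈ 6676 m/s.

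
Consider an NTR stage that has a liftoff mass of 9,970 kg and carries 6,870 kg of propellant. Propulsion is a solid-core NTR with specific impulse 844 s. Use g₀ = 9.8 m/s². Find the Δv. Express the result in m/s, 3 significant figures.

Δv ≈ 9660 m/s

v_e = Isp · g₀ = 844 × 9.8 = 8271.2 m/s.
m_f = m₀ − m_prop = 9,970 − 6,870 = 3,100 kg.
Δv = v_e · ln(m₀/m_f) = 8271.2 × ln(3.216) = 8271.2 × 1.1682 ≈ 9662.2 m/s.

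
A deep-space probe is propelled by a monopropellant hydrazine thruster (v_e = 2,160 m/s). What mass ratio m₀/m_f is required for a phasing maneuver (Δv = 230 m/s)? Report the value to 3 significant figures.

mass ratio ≈ 1.11

Rocket equation: m₀/m_f = exp(Δv / v_e) = exp(230 / 2160.0) = exp(0.1065) = 1.1124.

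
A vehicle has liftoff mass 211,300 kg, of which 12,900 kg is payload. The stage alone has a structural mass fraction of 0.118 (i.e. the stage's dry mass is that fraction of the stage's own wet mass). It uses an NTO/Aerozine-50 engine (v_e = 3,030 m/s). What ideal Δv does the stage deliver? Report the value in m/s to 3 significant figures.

Δv ≈ 5340 m/s

Stage wet mass = m₀ − payload = 211,300 − 12,900 = 198,400 kg.
Stage dry mass = ε × stage wet mass = 0.118 × 198,400 = 23,411.2 kg.
Burnout mass m_f = stage dry + payload = 23,411.2 + 12,900 = 36,311.2 kg.
From the ideal rocket equation, Δv = v_e · ln(211,300/36,311.2) = 3030.0 × ln(5.819) = 3030.0 × 1.7612 ≈ 5336 m/s.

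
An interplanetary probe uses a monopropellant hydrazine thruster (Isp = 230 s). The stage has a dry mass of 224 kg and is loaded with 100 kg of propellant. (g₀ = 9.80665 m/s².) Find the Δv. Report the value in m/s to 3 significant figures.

v_e = Isp · g₀ = 230 × 9.80665 = 2255.5 m/s.
m₀ = m_dry + m_prop = 224 + 100 = 324 kg.
Δv = v_e · ln(m₀/m_f) = 2255.5 × ln(1.446) = 2255.5 × 0.3691 ≈ 832.5 m/s.

Δv ≈ 833 m/s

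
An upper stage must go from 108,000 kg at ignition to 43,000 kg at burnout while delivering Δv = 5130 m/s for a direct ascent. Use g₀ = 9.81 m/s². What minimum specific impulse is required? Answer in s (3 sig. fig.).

ln(m₀/m_f) = ln(108000/43000) = ln(2.512) = 0.9209.
Rocket equation: v_e = Δv / ln(m₀/m_f) = 5130 / 0.9209 = 5570.4 m/s.
Isp = v_e / g₀ = 5570.4 / 9.81 = 567.8 s.

Isp ≈ 568 s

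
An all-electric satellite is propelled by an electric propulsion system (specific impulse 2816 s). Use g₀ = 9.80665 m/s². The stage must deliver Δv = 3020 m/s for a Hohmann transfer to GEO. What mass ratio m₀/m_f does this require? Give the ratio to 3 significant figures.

mass ratio ≈ 1.12

v_e = Isp · g₀ = 2816 × 9.80665 = 27615.5 m/s.
m₀/m_f = exp(Δv / v_e) = exp(3020 / 27615.5) = exp(0.1094) = 1.1156.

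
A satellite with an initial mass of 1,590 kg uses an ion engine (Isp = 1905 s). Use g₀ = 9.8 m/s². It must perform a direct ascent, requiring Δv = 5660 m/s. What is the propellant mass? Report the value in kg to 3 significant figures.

propellant mass ≈ 416 kg

v_e = Isp · g₀ = 1905 × 9.8 = 18669.0 m/s.
m₀/m_f = exp(Δv / v_e) = exp(5660 / 18669.0) = exp(0.3032) = 1.3542.
m_f = 1,590 / 1.3542 = 1,174.12 kg, so propellant = m₀ − m_f = 1,590 − 1,174.12 = 415.88 kg.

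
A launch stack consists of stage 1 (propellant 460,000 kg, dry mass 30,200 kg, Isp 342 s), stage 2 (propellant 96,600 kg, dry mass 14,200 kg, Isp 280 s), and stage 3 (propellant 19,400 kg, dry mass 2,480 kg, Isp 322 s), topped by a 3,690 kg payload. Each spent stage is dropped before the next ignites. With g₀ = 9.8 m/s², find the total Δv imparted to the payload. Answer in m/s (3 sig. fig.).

Ignition mass of stage 1 = 460,000+30,200 + 96,600+14,200 + 19,400+2,480 + 3,690 = 626,570 kg.
Stage 1: m₀ = 626,570 kg, m_f = 626,570 − 460,000 = 166,570 kg; Δv = 342×9.8×ln(3.762) = 3351.6×1.3248 ≈ 4440 m/s.
Stage 2: m₀ = 136,370 kg, m_f = 136,370 − 96,600 = 39,770 kg; Δv = 280×9.8×ln(3.429) = 2744.0×1.2323 ≈ 3381 m/s.
Stage 3: m₀ = 25,570 kg, m_f = 25,570 − 19,400 = 6,170 kg; Δv = 322×9.8×ln(4.144) = 3155.6×1.4217 ≈ 4486 m/s.
Total Δv = 4440 + 3381 + 4486 = 12307 m/s.

Δv ≈ 12300 m/s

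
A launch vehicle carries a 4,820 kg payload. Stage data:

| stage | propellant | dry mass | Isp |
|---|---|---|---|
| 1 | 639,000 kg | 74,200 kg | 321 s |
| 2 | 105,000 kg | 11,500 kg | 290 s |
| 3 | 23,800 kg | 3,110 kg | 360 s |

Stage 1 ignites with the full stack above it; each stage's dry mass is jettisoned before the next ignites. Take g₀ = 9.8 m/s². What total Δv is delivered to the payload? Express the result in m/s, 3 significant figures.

Ignition mass of stage 1 = 639,000+74,200 + 105,000+11,500 + 23,800+3,110 + 4,820 = 861,430 kg.
Stage 1: m₀ = 861,430 kg, m_f = 861,430 − 639,000 = 222,430 kg; Δv = 321×9.8×ln(3.873) = 3145.8×1.3540 ≈ 4259 m/s.
Stage 2: m₀ = 148,230 kg, m_f = 148,230 − 105,000 = 43,230 kg; Δv = 290×9.8×ln(3.429) = 2842.0×1.2322 ≈ 3502 m/s.
Stage 3: m₀ = 31,730 kg, m_f = 31,730 − 23,800 = 7,930 kg; Δv = 360×9.8×ln(4.001) = 3528.0×1.3866 ≈ 4892 m/s.
Total Δv = 4259 + 3502 + 4892 = 12653 m/s.

Δv ≈ 12700 m/s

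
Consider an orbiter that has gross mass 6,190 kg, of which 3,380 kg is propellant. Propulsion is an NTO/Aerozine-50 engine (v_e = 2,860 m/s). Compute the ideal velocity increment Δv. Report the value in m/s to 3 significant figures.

m_f = m₀ − m_prop = 6,190 − 3,380 = 2,810 kg.
Rocket equation: Δv = v_e · ln(m₀/m_f) = 2860.0 × ln(2.203) = 2860.0 × 0.7898 ≈ 2258.7 m/s.

Δv ≈ 2260 m/s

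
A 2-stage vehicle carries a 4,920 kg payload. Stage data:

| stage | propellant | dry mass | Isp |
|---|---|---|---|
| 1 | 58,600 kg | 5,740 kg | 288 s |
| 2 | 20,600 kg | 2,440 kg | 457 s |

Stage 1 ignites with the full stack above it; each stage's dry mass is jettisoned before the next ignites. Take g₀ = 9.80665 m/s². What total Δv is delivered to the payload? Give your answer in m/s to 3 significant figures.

Δv ≈ 8830 m/s

Ignition mass of stage 1 = 58,600+5,740 + 20,600+2,440 + 4,920 = 92,300 kg.
Stage 1: m₀ = 92,300 kg, m_f = 92,300 − 58,600 = 33,700 kg; Δv = 288×9.80665×ln(2.739) = 2824.3×1.0075 ≈ 2846 m/s.
Stage 2: m₀ = 27,960 kg, m_f = 27,960 − 20,600 = 7,360 kg; Δv = 457×9.80665×ln(3.799) = 4481.6×1.3347 ≈ 5982 m/s.
Total Δv = 2846 + 5982 = 8828 m/s.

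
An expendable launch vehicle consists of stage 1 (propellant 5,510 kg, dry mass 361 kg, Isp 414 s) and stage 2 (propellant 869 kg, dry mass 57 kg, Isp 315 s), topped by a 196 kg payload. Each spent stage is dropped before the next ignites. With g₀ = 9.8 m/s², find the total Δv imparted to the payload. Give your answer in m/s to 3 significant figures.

Δv ≈ 10900 m/s

Ignition mass of stage 1 = 5,510+361 + 869+57 + 196 = 6,993 kg.
Stage 1: m₀ = 6,993 kg, m_f = 6,993 − 5,510 = 1,483 kg; Δv = 414×9.8×ln(4.715) = 4057.2×1.5508 ≈ 6292 m/s.
Stage 2: m₀ = 1,122 kg, m_f = 1,122 − 869 = 253 kg; Δv = 315×9.8×ln(4.435) = 3087.0×1.4895 ≈ 4598 m/s.
Total Δv = 6292 + 4598 = 10890 m/s.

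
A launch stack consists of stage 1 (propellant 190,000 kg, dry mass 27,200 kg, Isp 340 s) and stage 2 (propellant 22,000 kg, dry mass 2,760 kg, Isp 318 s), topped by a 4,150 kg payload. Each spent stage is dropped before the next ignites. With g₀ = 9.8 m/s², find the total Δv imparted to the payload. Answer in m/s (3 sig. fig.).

Δv ≈ 9390 m/s

Ignition mass of stage 1 = 190,000+27,200 + 22,000+2,760 + 4,150 = 246,110 kg.
Stage 1: m₀ = 246,110 kg, m_f = 246,110 − 190,000 = 56,110 kg; Δv = 340×9.8×ln(4.386) = 3332.0×1.4785 ≈ 4926 m/s.
Stage 2: m₀ = 28,910 kg, m_f = 28,910 − 22,000 = 6,910 kg; Δv = 318×9.8×ln(4.184) = 3116.4×1.4312 ≈ 4460 m/s.
Total Δv = 4926 + 4460 = 9386 m/s.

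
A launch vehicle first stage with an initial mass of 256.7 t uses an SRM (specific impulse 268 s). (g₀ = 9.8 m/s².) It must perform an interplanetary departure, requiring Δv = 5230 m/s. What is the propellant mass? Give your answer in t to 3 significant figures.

v_e = Isp · g₀ = 268 × 9.8 = 2626.4 m/s.
m₀/m_f = exp(Δv / v_e) = exp(5230 / 2626.4) = exp(1.9913) = 7.3252.
m_f = 256.7 / 7.3252 = 35.0434 t, so propellant = m₀ − m_f = 256.7 − 35.0434 = 221.6566 t.

propellant mass ≈ 222 t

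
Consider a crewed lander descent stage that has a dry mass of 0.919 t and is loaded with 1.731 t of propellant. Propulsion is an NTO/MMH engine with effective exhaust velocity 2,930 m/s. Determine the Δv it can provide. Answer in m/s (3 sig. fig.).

Δv ≈ 3100 m/s

m₀ = m_dry + m_prop = 0.919 + 1.731 = 2.65 t.
Δv = v_e · ln(m₀/m_f) = 2930.0 × ln(2.884) = 2930.0 × 1.0590 ≈ 3103.0 m/s.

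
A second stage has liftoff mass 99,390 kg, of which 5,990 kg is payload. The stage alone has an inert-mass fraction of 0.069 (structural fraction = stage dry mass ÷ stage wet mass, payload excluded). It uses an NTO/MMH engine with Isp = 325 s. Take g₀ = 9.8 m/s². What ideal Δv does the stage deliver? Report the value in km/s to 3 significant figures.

Δv ≈ 6.62 km/s

Stage wet mass = m₀ − payload = 99,390 − 5,990 = 93,400 kg.
Stage dry mass = ε × stage wet mass = 0.069 × 93,400 = 6,444.6 kg.
Burnout mass m_f = stage dry + payload = 6,444.6 + 5,990 = 12,434.6 kg.
v_e = Isp · g₀ = 325 × 9.8 = 3185.0 m/s.
Rocket equation: Δv = v_e · ln(99,390/12,434.6) = 3185.0 × ln(7.993) = 3185.0 × 2.0786 ≈ 6620 m/s.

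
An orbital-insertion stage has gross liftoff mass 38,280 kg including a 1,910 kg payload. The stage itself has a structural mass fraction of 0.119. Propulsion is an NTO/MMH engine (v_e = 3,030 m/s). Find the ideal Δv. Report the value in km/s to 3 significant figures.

Δv ≈ 5.50 km/s

Stage wet mass = m₀ − payload = 38,280 − 1,910 = 36,370 kg.
Stage dry mass = ε × stage wet mass = 0.119 × 36,370 = 4,328.03 kg.
Burnout mass m_f = stage dry + payload = 4,328.03 + 1,910 = 6,238.03 kg.
Rocket equation: Δv = v_e · ln(38,280/6,238.03) = 3030.0 × ln(6.137) = 3030.0 × 1.8143 ≈ 5497 m/s.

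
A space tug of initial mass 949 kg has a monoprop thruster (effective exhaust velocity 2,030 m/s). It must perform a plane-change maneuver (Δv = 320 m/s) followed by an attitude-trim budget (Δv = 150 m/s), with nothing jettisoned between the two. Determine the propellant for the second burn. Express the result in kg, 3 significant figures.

After the first burn: m = 949 × exp(−320/2030.0) = 949 × 0.85416 = 810.598 kg.
After the second burn: m = 810.598 × exp(−150/2030.0) = 810.598 × 0.92877 = 752.859 kg.
Second-burn propellant = 810.598 − 752.859 = 57.739 kg.

propellant for the second burn ≈ 57.7 kg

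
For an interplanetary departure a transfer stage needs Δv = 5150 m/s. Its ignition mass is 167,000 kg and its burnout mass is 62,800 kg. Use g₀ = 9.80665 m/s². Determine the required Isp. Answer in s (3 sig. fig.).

ln(m₀/m_f) = ln(167000/62800) = ln(2.659) = 0.9780.
v_e = Δv / ln(m₀/m_f) = 5150 / 0.9780 = 5265.6 m/s.
Isp = v_e / g₀ = 5265.6 / 9.80665 = 536.9 s.

Isp ≈ 537 s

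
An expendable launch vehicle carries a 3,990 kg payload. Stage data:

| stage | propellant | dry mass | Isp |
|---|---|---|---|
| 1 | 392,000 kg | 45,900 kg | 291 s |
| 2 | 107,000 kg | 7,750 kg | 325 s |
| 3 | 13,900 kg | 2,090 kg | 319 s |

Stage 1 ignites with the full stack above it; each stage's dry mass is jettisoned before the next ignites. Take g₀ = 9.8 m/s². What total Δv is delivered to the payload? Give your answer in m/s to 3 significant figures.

Ignition mass of stage 1 = 392,000+45,900 + 107,000+7,750 + 13,900+2,090 + 3,990 = 572,630 kg.
Stage 1: m₀ = 572,630 kg, m_f = 572,630 − 392,000 = 180,630 kg; Δv = 291×9.8×ln(3.17) = 2851.8×1.1538 ≈ 3290 m/s.
Stage 2: m₀ = 134,730 kg, m_f = 134,730 − 107,000 = 27,730 kg; Δv = 325×9.8×ln(4.859) = 3185.0×1.5808 ≈ 5035 m/s.
Stage 3: m₀ = 19,980 kg, m_f = 19,980 − 13,900 = 6,080 kg; Δv = 319×9.8×ln(3.286) = 3126.2×1.1897 ≈ 3719 m/s.
Total Δv = 3290 + 5035 + 3719 = 12044 m/s.

Δv ≈ 12000 m/s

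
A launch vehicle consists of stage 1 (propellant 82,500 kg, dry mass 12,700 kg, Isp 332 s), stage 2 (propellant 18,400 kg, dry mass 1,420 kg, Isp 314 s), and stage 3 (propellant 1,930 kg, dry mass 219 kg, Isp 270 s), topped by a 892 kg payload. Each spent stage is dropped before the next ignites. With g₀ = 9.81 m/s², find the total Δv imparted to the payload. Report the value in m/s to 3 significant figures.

Δv ≈ 11600 m/s

Ignition mass of stage 1 = 82,500+12,700 + 18,400+1,420 + 1,930+219 + 892 = 118,061 kg.
Stage 1: m₀ = 118,061 kg, m_f = 118,061 − 82,500 = 35,561 kg; Δv = 332×9.81×ln(3.32) = 3256.9×1.2000 ≈ 3908 m/s.
Stage 2: m₀ = 22,861 kg, m_f = 22,861 − 18,400 = 4,461 kg; Δv = 314×9.81×ln(5.125) = 3080.3×1.6341 ≈ 5033 m/s.
Stage 3: m₀ = 3,041 kg, m_f = 3,041 − 1,930 = 1,111 kg; Δv = 270×9.81×ln(2.737) = 2648.7×1.0069 ≈ 2667 m/s.
Total Δv = 3908 + 5033 + 2667 = 11608 m/s.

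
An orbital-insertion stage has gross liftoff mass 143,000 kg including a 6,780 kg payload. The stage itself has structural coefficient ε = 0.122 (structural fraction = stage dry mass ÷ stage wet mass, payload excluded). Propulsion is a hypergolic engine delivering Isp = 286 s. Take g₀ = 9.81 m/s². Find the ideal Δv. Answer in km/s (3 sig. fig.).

Stage wet mass = m₀ − payload = 143,000 − 6,780 = 136,220 kg.
Stage dry mass = ε × stage wet mass = 0.122 × 136,220 = 16,618.8 kg.
Burnout mass m_f = stage dry + payload = 16,618.8 + 6,780 = 23,398.8 kg.
v_e = Isp · g₀ = 286 × 9.81 = 2805.7 m/s.
By the Tsiolkovsky rocket equation, Δv = v_e · ln(143,000/23,398.8) = 2805.7 × ln(6.111) = 2805.7 × 1.8102 ≈ 5079 m/s.

Δv ≈ 5.08 km/s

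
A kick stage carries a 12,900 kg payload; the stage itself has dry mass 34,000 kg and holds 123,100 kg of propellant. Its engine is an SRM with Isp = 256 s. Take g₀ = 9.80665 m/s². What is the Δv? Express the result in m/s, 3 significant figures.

v_e = Isp · g₀ = 256 × 9.80665 = 2510.5 m/s.
m₀ = payload + dry + propellant = 12,900 + 34,000 + 123,100 = 170,000 kg.
m_f = payload + dry = 12,900 + 34,000 = 46,900 kg.
Using Δv = v_e ln(m₀/m_f): Δv = v_e · ln(m₀/m_f) = 2510.5 × ln(3.625) = 2510.5 × 1.2878 ≈ 3233.0 m/s.

Δv ≈ 3230 m/s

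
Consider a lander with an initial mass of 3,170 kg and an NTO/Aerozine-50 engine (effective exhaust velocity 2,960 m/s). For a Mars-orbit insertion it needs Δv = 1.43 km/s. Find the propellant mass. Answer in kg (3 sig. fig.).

propellant mass ≈ 1210 kg

m₀/m_f = exp(Δv / v_e) = exp(1430 / 2960.0) = exp(0.4831) = 1.6211.
m_f = 3,170 / 1.6211 = 1,955.46 kg, so propellant = m₀ − m_f = 3,170 − 1,955.46 = 1,214.54 kg.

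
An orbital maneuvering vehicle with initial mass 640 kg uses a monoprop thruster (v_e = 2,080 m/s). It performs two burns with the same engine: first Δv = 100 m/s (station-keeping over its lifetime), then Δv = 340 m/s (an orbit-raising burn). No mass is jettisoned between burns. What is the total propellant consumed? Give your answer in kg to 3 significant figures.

total propellant consumed ≈ 122 kg

After the first burn: m = 640 × exp(−100/2080.0) = 640 × 0.95306 = 609.958 kg.
After the second burn: m = 609.958 × exp(−340/2080.0) = 609.958 × 0.84920 = 517.976 kg.
Total propellant = m₀ − m_final = 640 − 517.976 = 122.024 kg.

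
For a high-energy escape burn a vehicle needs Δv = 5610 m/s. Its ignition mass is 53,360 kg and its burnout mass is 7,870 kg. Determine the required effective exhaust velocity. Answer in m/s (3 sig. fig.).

ln(m₀/m_f) = ln(53360/7870) = ln(6.78) = 1.9140.
v_e = Δv / ln(m₀/m_f) = 5610 / 1.9140 = 2931.0 m/s.

v_e ≈ 2930 m/s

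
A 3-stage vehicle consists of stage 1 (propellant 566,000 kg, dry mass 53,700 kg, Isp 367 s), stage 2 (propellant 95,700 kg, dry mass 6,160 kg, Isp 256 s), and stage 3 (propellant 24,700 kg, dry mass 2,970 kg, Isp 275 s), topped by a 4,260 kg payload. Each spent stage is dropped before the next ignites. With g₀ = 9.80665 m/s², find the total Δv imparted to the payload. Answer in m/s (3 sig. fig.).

Ignition mass of stage 1 = 566,000+53,700 + 95,700+6,160 + 24,700+2,970 + 4,260 = 753,490 kg.
Stage 1: m₀ = 753,490 kg, m_f = 753,490 − 566,000 = 187,490 kg; Δv = 367×9.80665×ln(4.019) = 3599.0×1.3910 ≈ 5006 m/s.
Stage 2: m₀ = 133,790 kg, m_f = 133,790 − 95,700 = 38,090 kg; Δv = 256×9.80665×ln(3.512) = 2510.5×1.2563 ≈ 3154 m/s.
Stage 3: m₀ = 31,930 kg, m_f = 31,930 − 24,700 = 7,230 kg; Δv = 275×9.80665×ln(4.416) = 2696.8×1.4853 ≈ 4006 m/s.
Total Δv = 5006 + 3154 + 4006 = 12166 m/s.

Δv ≈ 12200 m/s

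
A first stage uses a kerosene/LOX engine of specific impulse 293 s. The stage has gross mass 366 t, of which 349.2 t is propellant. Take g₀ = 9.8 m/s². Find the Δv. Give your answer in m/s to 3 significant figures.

v_e = Isp · g₀ = 293 × 9.8 = 2871.4 m/s.
m_f = m₀ − m_prop = 366 − 349.2 = 16.8 t.
Rocket equation: Δv = v_e · ln(m₀/m_f) = 2871.4 × ln(21.79) = 2871.4 × 3.0813 ≈ 8847.5 m/s.

Δv ≈ 8850 m/s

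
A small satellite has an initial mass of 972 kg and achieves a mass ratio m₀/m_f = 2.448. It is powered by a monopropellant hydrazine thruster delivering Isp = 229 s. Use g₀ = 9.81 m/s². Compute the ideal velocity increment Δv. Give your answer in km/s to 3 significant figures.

Δv ≈ 2.01 km/s

v_e = Isp · g₀ = 229 × 9.81 = 2246.5 m/s.
From the ideal rocket equation, Δv = v_e · ln(2.448) = 2246.5 × 0.8953 ≈ 2011.2 m/s.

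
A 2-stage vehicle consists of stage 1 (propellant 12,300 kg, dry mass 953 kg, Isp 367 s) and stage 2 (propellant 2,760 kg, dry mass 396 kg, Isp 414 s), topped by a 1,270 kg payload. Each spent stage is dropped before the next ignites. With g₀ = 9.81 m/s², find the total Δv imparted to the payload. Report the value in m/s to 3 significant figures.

Ignition mass of stage 1 = 12,300+953 + 2,760+396 + 1,270 = 17,679 kg.
Stage 1: m₀ = 17,679 kg, m_f = 17,679 − 12,300 = 5,379 kg; Δv = 367×9.81×ln(3.287) = 3600.3×1.1899 ≈ 4284 m/s.
Stage 2: m₀ = 4,426 kg, m_f = 4,426 − 2,760 = 1,666 kg; Δv = 414×9.81×ln(2.657) = 4061.3×0.9771 ≈ 3968 m/s.
Total Δv = 4284 + 3968 = 8252 m/s.

Δv ≈ 8250 m/s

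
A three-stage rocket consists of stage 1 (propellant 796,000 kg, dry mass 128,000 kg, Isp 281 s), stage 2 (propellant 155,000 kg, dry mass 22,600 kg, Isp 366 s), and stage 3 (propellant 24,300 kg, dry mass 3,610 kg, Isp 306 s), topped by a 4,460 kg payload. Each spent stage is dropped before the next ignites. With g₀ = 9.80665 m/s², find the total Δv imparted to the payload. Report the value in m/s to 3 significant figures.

Ignition mass of stage 1 = 796,000+128,000 + 155,000+22,600 + 24,300+3,610 + 4,460 = 1,133,970 kg.
Stage 1: m₀ = 1,133,970 kg, m_f = 1,133,970 − 796,000 = 337,970 kg; Δv = 281×9.80665×ln(3.355) = 2755.7×1.2105 ≈ 3336 m/s.
Stage 2: m₀ = 209,970 kg, m_f = 209,970 − 155,000 = 54,970 kg; Δv = 366×9.80665×ln(3.82) = 3589.2×1.3402 ≈ 4810 m/s.
Stage 3: m₀ = 32,370 kg, m_f = 32,370 − 24,300 = 8,070 kg; Δv = 306×9.80665×ln(4.011) = 3000.8×1.3891 ≈ 4168 m/s.
Total Δv = 3336 + 4810 + 4168 = 12314 m/s.

Δv ≈ 12300 m/s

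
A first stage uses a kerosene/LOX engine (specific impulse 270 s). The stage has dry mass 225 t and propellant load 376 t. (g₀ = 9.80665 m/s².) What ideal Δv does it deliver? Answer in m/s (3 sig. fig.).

Δv ≈ 2600 m/s

v_e = Isp · g₀ = 270 × 9.80665 = 2647.8 m/s.
m₀ = m_dry + m_prop = 225 + 376 = 601 t.
From the ideal rocket equation, Δv = v_e · ln(m₀/m_f) = 2647.8 × ln(2.671) = 2647.8 × 0.9825 ≈ 2601.4 m/s.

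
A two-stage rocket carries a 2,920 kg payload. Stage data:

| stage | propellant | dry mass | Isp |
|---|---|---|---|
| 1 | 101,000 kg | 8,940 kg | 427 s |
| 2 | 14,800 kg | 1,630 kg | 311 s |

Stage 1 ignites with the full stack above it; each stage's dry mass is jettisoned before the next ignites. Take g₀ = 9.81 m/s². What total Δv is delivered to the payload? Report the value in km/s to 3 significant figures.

Δv ≈ 10.8 km/s

Ignition mass of stage 1 = 101,000+8,940 + 14,800+1,630 + 2,920 = 129,290 kg.
Stage 1: m₀ = 129,290 kg, m_f = 129,290 − 101,000 = 28,290 kg; Δv = 427×9.81×ln(4.57) = 4188.9×1.5195 ≈ 6365 m/s.
Stage 2: m₀ = 19,350 kg, m_f = 19,350 − 14,800 = 4,550 kg; Δv = 311×9.81×ln(4.253) = 3050.9×1.4476 ≈ 4416 m/s.
Total Δv = 6365 + 4416 = 10781 m/s.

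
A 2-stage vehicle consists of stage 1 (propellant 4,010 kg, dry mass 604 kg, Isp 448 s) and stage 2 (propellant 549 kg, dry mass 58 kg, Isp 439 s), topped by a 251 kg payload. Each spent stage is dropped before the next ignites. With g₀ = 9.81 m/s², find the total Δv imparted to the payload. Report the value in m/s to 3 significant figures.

Ignition mass of stage 1 = 4,010+604 + 549+58 + 251 = 5,472 kg.
Stage 1: m₀ = 5,472 kg, m_f = 5,472 − 4,010 = 1,462 kg; Δv = 448×9.81×ln(3.743) = 4394.9×1.3198 ≈ 5801 m/s.
Stage 2: m₀ = 858 kg, m_f = 858 − 549 = 309 kg; Δv = 439×9.81×ln(2.777) = 4306.6×1.0213 ≈ 4398 m/s.
Total Δv = 5801 + 4398 = 10199 m/s.

Δv ≈ 10200 m/s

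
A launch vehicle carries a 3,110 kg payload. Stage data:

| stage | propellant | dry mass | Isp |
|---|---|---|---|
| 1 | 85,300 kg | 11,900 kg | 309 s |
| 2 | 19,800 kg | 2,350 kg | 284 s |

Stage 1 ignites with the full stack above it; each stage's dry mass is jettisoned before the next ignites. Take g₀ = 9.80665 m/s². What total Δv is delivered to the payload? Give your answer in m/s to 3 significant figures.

Ignition mass of stage 1 = 85,300+11,900 + 19,800+2,350 + 3,110 = 122,460 kg.
Stage 1: m₀ = 122,460 kg, m_f = 122,460 − 85,300 = 37,160 kg; Δv = 309×9.80665×ln(3.295) = 3030.3×1.1926 ≈ 3614 m/s.
Stage 2: m₀ = 25,260 kg, m_f = 25,260 − 19,800 = 5,460 kg; Δv = 284×9.80665×ln(4.626) = 2785.1×1.5318 ≈ 4266 m/s.
Total Δv = 3614 + 4266 = 7880 m/s.

Δv ≈ 7880 m/s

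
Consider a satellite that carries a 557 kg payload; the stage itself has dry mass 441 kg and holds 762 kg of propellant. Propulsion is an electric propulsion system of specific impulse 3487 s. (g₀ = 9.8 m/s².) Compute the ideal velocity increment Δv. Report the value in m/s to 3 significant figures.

v_e = Isp · g₀ = 3487 × 9.8 = 34172.6 m/s.
m₀ = payload + dry + propellant = 557 + 441 + 762 = 1,760 kg.
m_f = payload + dry = 557 + 441 = 998 kg.
By the Tsiolkovsky rocket equation, Δv = v_e · ln(m₀/m_f) = 34172.6 × ln(1.764) = 34172.6 × 0.5673 ≈ 19386.7 m/s.

Δv ≈ 19400 m/s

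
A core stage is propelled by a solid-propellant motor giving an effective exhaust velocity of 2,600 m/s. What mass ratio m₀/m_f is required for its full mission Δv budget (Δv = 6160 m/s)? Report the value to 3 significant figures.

m₀/m_f = exp(Δv / v_e) = exp(6160 / 2600.0) = exp(2.3692) = 10.6892.

mass ratio ≈ 10.7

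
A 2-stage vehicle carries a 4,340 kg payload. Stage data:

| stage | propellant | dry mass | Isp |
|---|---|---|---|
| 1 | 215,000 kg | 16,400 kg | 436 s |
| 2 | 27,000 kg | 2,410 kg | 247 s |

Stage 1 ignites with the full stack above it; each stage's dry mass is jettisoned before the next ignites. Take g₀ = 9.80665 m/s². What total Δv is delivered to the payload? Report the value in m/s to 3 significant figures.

Δv ≈ 11000 m/s

Ignition mass of stage 1 = 215,000+16,400 + 27,000+2,410 + 4,340 = 265,150 kg.
Stage 1: m₀ = 265,150 kg, m_f = 265,150 − 215,000 = 50,150 kg; Δv = 436×9.80665×ln(5.287) = 4275.7×1.6653 ≈ 7120 m/s.
Stage 2: m₀ = 33,750 kg, m_f = 33,750 − 27,000 = 6,750 kg; Δv = 247×9.80665×ln(5) = 2422.2×1.6094 ≈ 3898 m/s.
Total Δv = 7120 + 3898 = 11018 m/s.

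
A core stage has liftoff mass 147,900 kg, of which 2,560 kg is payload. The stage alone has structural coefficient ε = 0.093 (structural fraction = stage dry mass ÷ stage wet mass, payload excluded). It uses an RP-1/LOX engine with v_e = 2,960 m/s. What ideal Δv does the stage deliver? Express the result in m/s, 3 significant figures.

Stage wet mass = m₀ − payload = 147,900 − 2,560 = 145,340 kg.
Stage dry mass = ε × stage wet mass = 0.093 × 145,340 = 13,516.6 kg.
Burnout mass m_f = stage dry + payload = 13,516.6 + 2,560 = 16,076.6 kg.
Δv = v_e · ln(147,900/16,076.6) = 2960.0 × ln(9.2) = 2960.0 × 2.2192 ≈ 6569 m/s.

Δv ≈ 6570 m/s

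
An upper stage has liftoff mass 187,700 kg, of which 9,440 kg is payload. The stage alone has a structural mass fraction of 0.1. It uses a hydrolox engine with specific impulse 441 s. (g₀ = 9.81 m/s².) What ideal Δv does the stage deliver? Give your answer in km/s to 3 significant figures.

Δv ≈ 8.35 km/s

Stage wet mass = m₀ − payload = 187,700 − 9,440 = 178,260 kg.
Stage dry mass = ε × stage wet mass = 0.1 × 178,260 = 17,826 kg.
Burnout mass m_f = stage dry + payload = 17,826 + 9,440 = 27,266 kg.
v_e = Isp · g₀ = 441 × 9.81 = 4326.2 m/s.
By the Tsiolkovsky rocket equation, Δv = v_e · ln(187,700/27,266) = 4326.2 × ln(6.884) = 4326.2 × 1.9292 ≈ 8346 m/s.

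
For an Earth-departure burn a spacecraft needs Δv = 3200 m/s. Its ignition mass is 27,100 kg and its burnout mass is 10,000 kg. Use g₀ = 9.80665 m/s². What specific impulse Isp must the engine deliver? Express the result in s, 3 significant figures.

Isp ≈ 327 s

ln(m₀/m_f) = ln(27100/10000) = ln(2.71) = 0.9969.
v_e = Δv / ln(m₀/m_f) = 3200 / 0.9969 = 3209.8 m/s.
Isp = v_e / g₀ = 3209.8 / 9.80665 = 327.3 s.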